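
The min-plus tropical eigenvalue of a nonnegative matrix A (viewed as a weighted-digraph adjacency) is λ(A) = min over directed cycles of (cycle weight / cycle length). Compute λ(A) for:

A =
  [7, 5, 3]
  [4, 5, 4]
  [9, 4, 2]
λ(A) = 2

Enumerate directed cycles and compute their means (weight / length). Sample:
  cycle 0 → 0: weight = 7, length = 1, mean = 7/1 ≈ 7.000
  cycle 1 → 1: weight = 5, length = 1, mean = 5/1 ≈ 5.000
  cycle 2 → 2: weight = 2, length = 1, mean = 2/1 ≈ 2.000
  cycle 0 → 1 → 0: weight = 9, length = 2, mean = 9/2 ≈ 4.500
  cycle 0 → 2 → 0: weight = 12, length = 2, mean = 12/2 ≈ 6.000
  cycle 1 → 0 → 1: weight = 9, length = 2, mean = 9/2 ≈ 4.500
Minimum mean = 2.000, attained e.g. along the cycle 2 → 2 with weight 2 and length 1. So λ(A) = 2/1 = 2.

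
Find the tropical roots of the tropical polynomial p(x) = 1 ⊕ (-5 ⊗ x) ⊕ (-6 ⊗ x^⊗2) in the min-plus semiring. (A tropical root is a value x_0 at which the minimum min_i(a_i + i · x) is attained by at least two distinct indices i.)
Roots: {1, 6}

Each tropical root is a break point of the lower envelope of the lines y = a_i + i · x (there are 3 lines, with slopes 0, 1, ..., 2). Only the lines that attain the minimum somewhere contribute to roots; other lines are dominated. Here the surviving (envelope) indices are i = 2, i = 1, i = 0.
Intersections between consecutive envelope lines give the roots: for adjacent envelope indices i < j the intersection is x = (a_i − a_j) / (j − i). Reading off the sorted break points: {1, 6}.
Verification: at each break x_0, at least two indices attain the minimum of min_i(a_i + i · x_0).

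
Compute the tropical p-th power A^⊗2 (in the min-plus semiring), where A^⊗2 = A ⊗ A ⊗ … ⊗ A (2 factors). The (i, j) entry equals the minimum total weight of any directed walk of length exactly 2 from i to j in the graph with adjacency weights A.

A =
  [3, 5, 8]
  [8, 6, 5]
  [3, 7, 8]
A^⊗2 =
  [6, 8, 10]
  [8, 12, 11]
  [6, 8, 11]

Each entry (A^⊗2)_ij equals the minimum over all length-2 walks i = v_0 → v_1 → … → v_2 = j of Σ_t A[v_t][v_{t+1}]. For example, for (i, j) = (0, 2) we minimise over 3 possible intermediate vertex sequences; the minimum is 10, attained along the walk 0 → 1 → 2.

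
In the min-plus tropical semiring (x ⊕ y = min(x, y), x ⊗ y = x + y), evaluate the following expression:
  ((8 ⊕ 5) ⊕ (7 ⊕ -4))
((8 ⊕ 5) ⊕ (7 ⊕ -4)) = -4

Expand innermost to outermost. Recall ⊕ takes the minimum of its arguments and ⊗ takes their sum. Working out the expression ((8 ⊕ 5) ⊕ (7 ⊕ -4)) gives -4.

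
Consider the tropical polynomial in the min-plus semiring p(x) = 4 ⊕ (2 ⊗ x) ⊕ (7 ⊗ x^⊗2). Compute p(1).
p(1) = 3

A tropical monomial a ⊗ x^⊗i evaluates to a + i · x. Evaluating each term at x = 1:
  Term 0 contributes 4 + 0 · 1 = 4
  Term 1 contributes 2 + 1 · 1 = 3
  Term 2 contributes 7 + 2 · 1 = 9
p(1) = ⊕ of these = min[4, 3, 9] = 3.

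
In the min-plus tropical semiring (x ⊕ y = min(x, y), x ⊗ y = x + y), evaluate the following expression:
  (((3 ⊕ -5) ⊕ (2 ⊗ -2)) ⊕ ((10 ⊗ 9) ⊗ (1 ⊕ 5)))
(((3 ⊕ -5) ⊕ (2 ⊗ -2)) ⊕ ((10 ⊗ 9) ⊗ (1 ⊕ 5))) = -5

Expand innermost to outermost. Recall ⊕ takes the minimum of its arguments and ⊗ takes their sum. Working out the expression (((3 ⊕ -5) ⊕ (2 ⊗ -2)) ⊕ ((10 ⊗ 9) ⊗ (1 ⊕ 5))) gives -5.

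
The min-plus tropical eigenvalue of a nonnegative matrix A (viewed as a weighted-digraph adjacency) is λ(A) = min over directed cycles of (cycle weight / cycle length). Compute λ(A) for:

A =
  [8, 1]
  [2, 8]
λ(A) = 3/2

Enumerate directed cycles and compute their means (weight / length). Sample:
  cycle 0 → 0: weight = 8, length = 1, mean = 8/1 ≈ 8.000
  cycle 1 → 1: weight = 8, length = 1, mean = 8/1 ≈ 8.000
  cycle 0 → 1 → 0: weight = 3, length = 2, mean = 3/2 ≈ 1.500
  cycle 1 → 0 → 1: weight = 3, length = 2, mean = 3/2 ≈ 1.500
Minimum mean = 1.500, attained e.g. along the cycle 0 → 1 → 0 with weight 3 and length 2. So λ(A) = 3/2 = 3/2.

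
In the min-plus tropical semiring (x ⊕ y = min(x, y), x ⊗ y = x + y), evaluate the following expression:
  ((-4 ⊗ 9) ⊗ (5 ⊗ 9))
((-4 ⊗ 9) ⊗ (5 ⊗ 9)) = 19

Expand innermost to outermost. Recall ⊕ takes the minimum of its arguments and ⊗ takes their sum. Working out the expression ((-4 ⊗ 9) ⊗ (5 ⊗ 9)) gives 19.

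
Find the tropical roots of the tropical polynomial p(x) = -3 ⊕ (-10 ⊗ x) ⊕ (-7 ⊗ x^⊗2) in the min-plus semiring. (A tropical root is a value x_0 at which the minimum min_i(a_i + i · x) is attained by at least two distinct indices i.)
Roots: {-3, 7}

Each tropical root is a break point of the lower envelope of the lines y = a_i + i · x (there are 3 lines, with slopes 0, 1, ..., 2). Only the lines that attain the minimum somewhere contribute to roots; other lines are dominated. Here the surviving (envelope) indices are i = 2, i = 1, i = 0.
Intersections between consecutive envelope lines give the roots: for adjacent envelope indices i < j the intersection is x = (a_i − a_j) / (j − i). Reading off the sorted break points: {-3, 7}.
Verification: at each break x_0, at least two indices attain the minimum of min_i(a_i + i · x_0).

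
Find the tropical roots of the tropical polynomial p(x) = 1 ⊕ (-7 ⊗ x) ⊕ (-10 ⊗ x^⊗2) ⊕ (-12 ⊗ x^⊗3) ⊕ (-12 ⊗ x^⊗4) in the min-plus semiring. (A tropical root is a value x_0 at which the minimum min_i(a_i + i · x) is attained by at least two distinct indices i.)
Roots: {0, 2, 3, 8}

Each tropical root is a break point of the lower envelope of the lines y = a_i + i · x (there are 5 lines, with slopes 0, 1, ..., 4). Only the lines that attain the minimum somewhere contribute to roots; other lines are dominated. Here the surviving (envelope) indices are i = 4, i = 3, i = 2, i = 1, i = 0.
Intersections between consecutive envelope lines give the roots: for adjacent envelope indices i < j the intersection is x = (a_i − a_j) / (j − i). Reading off the sorted break points: {0, 2, 3, 8}.
Verification: at each break x_0, at least two indices attain the minimum of min_i(a_i + i · x_0).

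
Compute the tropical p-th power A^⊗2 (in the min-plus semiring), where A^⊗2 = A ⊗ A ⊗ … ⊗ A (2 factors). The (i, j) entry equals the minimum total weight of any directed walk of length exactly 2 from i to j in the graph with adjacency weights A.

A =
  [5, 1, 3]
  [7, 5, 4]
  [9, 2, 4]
A^⊗2 =
  [8, 5, 5]
  [12, 6, 8]
  [9, 6, 6]

Each entry (A^⊗2)_ij equals the minimum over all length-2 walks i = v_0 → v_1 → … → v_2 = j of Σ_t A[v_t][v_{t+1}]. For example, for (i, j) = (0, 2) we minimise over 3 possible intermediate vertex sequences; the minimum is 5, attained along the walk 0 → 1 → 2.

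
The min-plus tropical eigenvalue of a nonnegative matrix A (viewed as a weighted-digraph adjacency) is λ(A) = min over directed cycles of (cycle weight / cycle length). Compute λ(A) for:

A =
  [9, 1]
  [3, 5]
λ(A) = 2

Enumerate directed cycles and compute their means (weight / length). Sample:
  cycle 0 → 0: weight = 9, length = 1, mean = 9/1 ≈ 9.000
  cycle 1 → 1: weight = 5, length = 1, mean = 5/1 ≈ 5.000
  cycle 0 → 1 → 0: weight = 4, length = 2, mean = 4/2 ≈ 2.000
  cycle 1 → 0 → 1: weight = 4, length = 2, mean = 4/2 ≈ 2.000
Minimum mean = 2.000, attained e.g. along the cycle 0 → 1 → 0 with weight 4 and length 2. So λ(A) = 4/2 = 2.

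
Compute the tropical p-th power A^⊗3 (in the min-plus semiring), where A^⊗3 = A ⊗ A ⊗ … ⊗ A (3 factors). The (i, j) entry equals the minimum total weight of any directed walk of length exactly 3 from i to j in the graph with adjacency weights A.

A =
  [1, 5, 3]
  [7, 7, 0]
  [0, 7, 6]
A^⊗3 =
  [3, 7, 5]
  [1, 5, 3]
  [2, 6, 4]

Each entry (A^⊗3)_ij equals the minimum over all length-3 walks i = v_0 → v_1 → … → v_3 = j of Σ_t A[v_t][v_{t+1}]. For example, for (i, j) = (0, 2) we minimise over 9 possible intermediate vertex sequences; the minimum is 5, attained along the walk 0 → 0 → 0 → 2.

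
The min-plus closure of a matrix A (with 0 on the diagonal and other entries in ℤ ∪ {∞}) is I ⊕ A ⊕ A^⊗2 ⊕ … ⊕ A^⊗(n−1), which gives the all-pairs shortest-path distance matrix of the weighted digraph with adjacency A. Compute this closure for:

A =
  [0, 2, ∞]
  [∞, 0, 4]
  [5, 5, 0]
Closure =
  [0, 2, 6]
  [9, 0, 4]
  [5, 5, 0]

This is the Floyd-Warshall all-pairs shortest-path computation. For each intermediate vertex k = 0, 1, …, 2, update dist[i][j] ← min(dist[i][j], dist[i][k] + dist[k][j]). The final matrix gives, for each (i, j), the minimum total weight of any directed path from i to j (possibly empty when i = j).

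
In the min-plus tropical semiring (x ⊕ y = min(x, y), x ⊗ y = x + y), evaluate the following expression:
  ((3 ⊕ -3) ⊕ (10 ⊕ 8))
((3 ⊕ -3) ⊕ (10 ⊕ 8)) = -3

Expand innermost to outermost. Recall ⊕ takes the minimum of its arguments and ⊗ takes their sum. Working out the expression ((3 ⊕ -3) ⊕ (10 ⊕ 8)) gives -3.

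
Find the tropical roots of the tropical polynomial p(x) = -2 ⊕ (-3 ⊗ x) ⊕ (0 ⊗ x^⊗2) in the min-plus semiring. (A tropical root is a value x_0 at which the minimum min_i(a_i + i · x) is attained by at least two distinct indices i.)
Roots: {-3, 1}

Each tropical root is a break point of the lower envelope of the lines y = a_i + i · x (there are 3 lines, with slopes 0, 1, ..., 2). Only the lines that attain the minimum somewhere contribute to roots; other lines are dominated. Here the surviving (envelope) indices are i = 2, i = 1, i = 0.
Intersections between consecutive envelope lines give the roots: for adjacent envelope indices i < j the intersection is x = (a_i − a_j) / (j − i). Reading off the sorted break points: {-3, 1}.
Verification: at each break x_0, at least two indices attain the minimum of min_i(a_i + i · x_0).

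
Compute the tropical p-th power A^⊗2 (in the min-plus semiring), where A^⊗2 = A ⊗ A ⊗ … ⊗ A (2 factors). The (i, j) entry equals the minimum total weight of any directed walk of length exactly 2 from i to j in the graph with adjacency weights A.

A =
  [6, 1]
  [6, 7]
A^⊗2 =
  [7, 7]
  [12, 7]

Each entry (A^⊗2)_ij equals the minimum over all length-2 walks i = v_0 → v_1 → … → v_2 = j of Σ_t A[v_t][v_{t+1}]. For example, for (i, j) = (0, 1) we minimise over 2 possible intermediate vertex sequences; the minimum is 7, attained along the walk 0 → 0 → 1.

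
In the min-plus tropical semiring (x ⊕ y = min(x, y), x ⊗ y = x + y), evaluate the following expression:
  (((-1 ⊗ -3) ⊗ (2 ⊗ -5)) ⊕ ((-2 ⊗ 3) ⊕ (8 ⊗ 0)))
(((-1 ⊗ -3) ⊗ (2 ⊗ -5)) ⊕ ((-2 ⊗ 3) ⊕ (8 ⊗ 0))) = -7

Expand innermost to outermost. Recall ⊕ takes the minimum of its arguments and ⊗ takes their sum. Working out the expression (((-1 ⊗ -3) ⊗ (2 ⊗ -5)) ⊕ ((-2 ⊗ 3) ⊕ (8 ⊗ 0))) gives -7.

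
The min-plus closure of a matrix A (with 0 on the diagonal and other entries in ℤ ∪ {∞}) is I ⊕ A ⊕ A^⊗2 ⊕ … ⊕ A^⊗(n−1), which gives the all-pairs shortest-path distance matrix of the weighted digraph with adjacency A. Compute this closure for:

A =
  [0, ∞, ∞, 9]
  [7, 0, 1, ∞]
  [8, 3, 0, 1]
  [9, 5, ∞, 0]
Closure =
  [0, 14, 15, 9]
  [7, 0, 1, 2]
  [8, 3, 0, 1]
  [9, 5, 6, 0]

This is the Floyd-Warshall all-pairs shortest-path computation. For each intermediate vertex k = 0, 1, …, 3, update dist[i][j] ← min(dist[i][j], dist[i][k] + dist[k][j]). The final matrix gives, for each (i, j), the minimum total weight of any directed path from i to j (possibly empty when i = j).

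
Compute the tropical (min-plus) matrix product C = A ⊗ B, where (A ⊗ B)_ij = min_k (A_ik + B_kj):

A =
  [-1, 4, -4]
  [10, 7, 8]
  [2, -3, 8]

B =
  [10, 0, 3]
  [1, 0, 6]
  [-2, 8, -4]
A ⊗ B =
  [-6, -1, -8]
  [6, 7, 4]
  [-2, -3, 3]

Apply the min-plus product entry-by-entry:
  C[0][0] = min over k of (A[0][0] + B[0][0] = -1 + 10 = 9, A[0][1] + B[1][0] = 4 + 1 = 5, A[0][2] + B[2][0] = -4 + -2 = -6) = -6 (attained at k = 2)
  C[0][1] = min over k of (A[0][0] + B[0][1] = -1 + 0 = -1, A[0][1] + B[1][1] = 4 + 0 = 4, A[0][2] + B[2][1] = -4 + 8 = 4) = -1 (attained at k = 0)
  C[0][2] = min over k of (A[0][0] + B[0][2] = -1 + 3 = 2, A[0][1] + B[1][2] = 4 + 6 = 10, A[0][2] + B[2][2] = -4 + -4 = -8) = -8 (attained at k = 2)
  C[1][0] = min over k of (A[1][0] + B[0][0] = 10 + 10 = 20, A[1][1] + B[1][0] = 7 + 1 = 8, A[1][2] + B[2][0] = 8 + -2 = 6) = 6 (attained at k = 2)
  C[1][1] = min over k of (A[1][0] + B[0][1] = 10 + 0 = 10, A[1][1] + B[1][1] = 7 + 0 = 7, A[1][2] + B[2][1] = 8 + 8 = 16) = 7 (attained at k = 1)
  C[1][2] = min over k of (A[1][0] + B[0][2] = 10 + 3 = 13, A[1][1] + B[1][2] = 7 + 6 = 13, A[1][2] + B[2][2] = 8 + -4 = 4) = 4 (attained at k = 2)
  C[2][0] = min over k of (A[2][0] + B[0][0] = 2 + 10 = 12, A[2][1] + B[1][0] = -3 + 1 = -2, A[2][2] + B[2][0] = 8 + -2 = 6) = -2 (attained at k = 1)
  C[2][1] = min over k of (A[2][0] + B[0][1] = 2 + 0 = 2, A[2][1] + B[1][1] = -3 + 0 = -3, A[2][2] + B[2][1] = 8 + 8 = 16) = -3 (attained at k = 1)
  C[2][2] = min over k of (A[2][0] + B[0][2] = 2 + 3 = 5, A[2][1] + B[1][2] = -3 + 6 = 3, A[2][2] + B[2][2] = 8 + -4 = 4) = 3 (attained at k = 1)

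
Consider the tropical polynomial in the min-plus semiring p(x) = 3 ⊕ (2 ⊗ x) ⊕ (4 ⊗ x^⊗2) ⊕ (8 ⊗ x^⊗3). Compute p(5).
p(5) = 3

A tropical monomial a ⊗ x^⊗i evaluates to a + i · x. Evaluating each term at x = 5:
  Term 0 contributes 3 + 0 · 5 = 3
  Term 1 contributes 2 + 1 · 5 = 7
  Term 2 contributes 4 + 2 · 5 = 14
  Term 3 contributes 8 + 3 · 5 = 23
p(5) = ⊕ of these = min[3, 7, 14, 23] = 3.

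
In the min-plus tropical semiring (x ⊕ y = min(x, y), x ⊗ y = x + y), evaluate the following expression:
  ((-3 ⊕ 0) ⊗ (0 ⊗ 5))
((-3 ⊕ 0) ⊗ (0 ⊗ 5)) = 2

Expand innermost to outermost. Recall ⊕ takes the minimum of its arguments and ⊗ takes their sum. Working out the expression ((-3 ⊕ 0) ⊗ (0 ⊗ 5)) gives 2.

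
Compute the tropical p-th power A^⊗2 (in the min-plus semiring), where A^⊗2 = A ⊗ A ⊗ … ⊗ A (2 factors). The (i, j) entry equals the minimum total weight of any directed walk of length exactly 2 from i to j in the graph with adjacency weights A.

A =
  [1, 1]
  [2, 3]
A^⊗2 =
  [2, 2]
  [3, 3]

Each entry (A^⊗2)_ij equals the minimum over all length-2 walks i = v_0 → v_1 → … → v_2 = j of Σ_t A[v_t][v_{t+1}]. For example, for (i, j) = (0, 1) we minimise over 2 possible intermediate vertex sequences; the minimum is 2, attained along the walk 0 → 0 → 1.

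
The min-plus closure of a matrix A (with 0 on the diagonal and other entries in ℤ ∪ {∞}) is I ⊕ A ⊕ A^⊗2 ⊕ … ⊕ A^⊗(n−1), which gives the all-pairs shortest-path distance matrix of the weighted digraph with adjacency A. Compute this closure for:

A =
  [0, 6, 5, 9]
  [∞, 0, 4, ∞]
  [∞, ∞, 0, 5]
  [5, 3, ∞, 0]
Closure =
  [0, 6, 5, 9]
  [14, 0, 4, 9]
  [10, 8, 0, 5]
  [5, 3, 7, 0]

This is the Floyd-Warshall all-pairs shortest-path computation. For each intermediate vertex k = 0, 1, …, 3, update dist[i][j] ← min(dist[i][j], dist[i][k] + dist[k][j]). The final matrix gives, for each (i, j), the minimum total weight of any directed path from i to j (possibly empty when i = j).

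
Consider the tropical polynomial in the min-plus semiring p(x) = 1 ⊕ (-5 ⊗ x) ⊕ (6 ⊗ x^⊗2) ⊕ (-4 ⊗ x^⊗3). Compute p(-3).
p(-3) = -13

A tropical monomial a ⊗ x^⊗i evaluates to a + i · x. Evaluating each term at x = -3:
  Term 0 contributes 1 + 0 · -3 = 1
  Term 1 contributes -5 + 1 · -3 = -8
  Term 2 contributes 6 + 2 · -3 = 0
  Term 3 contributes -4 + 3 · -3 = -13
p(-3) = ⊕ of these = min[1, -8, 0, -13] = -13.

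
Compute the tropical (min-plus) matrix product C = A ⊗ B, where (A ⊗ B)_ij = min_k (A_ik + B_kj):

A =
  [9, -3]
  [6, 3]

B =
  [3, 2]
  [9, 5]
A ⊗ B =
  [6, 2]
  [9, 8]

Apply the min-plus product entry-by-entry:
  C[0][0] = min over k of (A[0][0] + B[0][0] = 9 + 3 = 12, A[0][1] + B[1][0] = -3 + 9 = 6) = 6 (attained at k = 1)
  C[0][1] = min over k of (A[0][0] + B[0][1] = 9 + 2 = 11, A[0][1] + B[1][1] = -3 + 5 = 2) = 2 (attained at k = 1)
  C[1][0] = min over k of (A[1][0] + B[0][0] = 6 + 3 = 9, A[1][1] + B[1][0] = 3 + 9 = 12) = 9 (attained at k = 0)
  C[1][1] = min over k of (A[1][0] + B[0][1] = 6 + 2 = 8, A[1][1] + B[1][1] = 3 + 5 = 8) = 8 (attained at k = 0)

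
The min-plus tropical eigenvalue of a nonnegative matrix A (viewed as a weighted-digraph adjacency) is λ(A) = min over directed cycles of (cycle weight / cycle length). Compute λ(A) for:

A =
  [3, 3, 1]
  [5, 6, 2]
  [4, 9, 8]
λ(A) = 5/2

Enumerate directed cycles and compute their means (weight / length). Sample:
  cycle 0 → 0: weight = 3, length = 1, mean = 3/1 ≈ 3.000
  cycle 1 → 1: weight = 6, length = 1, mean = 6/1 ≈ 6.000
  cycle 2 → 2: weight = 8, length = 1, mean = 8/1 ≈ 8.000
  cycle 0 → 1 → 0: weight = 8, length = 2, mean = 8/2 ≈ 4.000
  cycle 0 → 2 → 0: weight = 5, length = 2, mean = 5/2 ≈ 2.500
  cycle 1 → 0 → 1: weight = 8, length = 2, mean = 8/2 ≈ 4.000
Minimum mean = 2.500, attained e.g. along the cycle 0 → 2 → 0 with weight 5 and length 2. So λ(A) = 5/2 = 5/2.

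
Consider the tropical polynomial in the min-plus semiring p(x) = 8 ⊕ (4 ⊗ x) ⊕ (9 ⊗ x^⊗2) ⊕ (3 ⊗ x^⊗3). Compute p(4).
p(4) = 8

A tropical monomial a ⊗ x^⊗i evaluates to a + i · x. Evaluating each term at x = 4:
  Term 0 contributes 8 + 0 · 4 = 8
  Term 1 contributes 4 + 1 · 4 = 8
  Term 2 contributes 9 + 2 · 4 = 17
  Term 3 contributes 3 + 3 · 4 = 15
p(4) = ⊕ of these = min[8, 8, 17, 15] = 8.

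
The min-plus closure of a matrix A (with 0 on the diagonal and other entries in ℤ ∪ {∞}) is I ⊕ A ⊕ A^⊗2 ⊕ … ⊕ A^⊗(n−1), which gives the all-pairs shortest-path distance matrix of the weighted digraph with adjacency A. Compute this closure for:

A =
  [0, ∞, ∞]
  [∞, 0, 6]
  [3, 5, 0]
Closure =
  [0, ∞, ∞]
  [9, 0, 6]
  [3, 5, 0]

This is the Floyd-Warshall all-pairs shortest-path computation. For each intermediate vertex k = 0, 1, …, 2, update dist[i][j] ← min(dist[i][j], dist[i][k] + dist[k][j]). The final matrix gives, for each (i, j), the minimum total weight of any directed path from i to j (possibly empty when i = j).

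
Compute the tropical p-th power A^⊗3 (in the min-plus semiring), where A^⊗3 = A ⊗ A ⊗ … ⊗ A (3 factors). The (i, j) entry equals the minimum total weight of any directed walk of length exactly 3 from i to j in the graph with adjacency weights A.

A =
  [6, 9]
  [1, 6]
A^⊗3 =
  [16, 19]
  [11, 16]

Each entry (A^⊗3)_ij equals the minimum over all length-3 walks i = v_0 → v_1 → … → v_3 = j of Σ_t A[v_t][v_{t+1}]. For example, for (i, j) = (0, 1) we minimise over 4 possible intermediate vertex sequences; the minimum is 19, attained along the walk 0 → 1 → 0 → 1.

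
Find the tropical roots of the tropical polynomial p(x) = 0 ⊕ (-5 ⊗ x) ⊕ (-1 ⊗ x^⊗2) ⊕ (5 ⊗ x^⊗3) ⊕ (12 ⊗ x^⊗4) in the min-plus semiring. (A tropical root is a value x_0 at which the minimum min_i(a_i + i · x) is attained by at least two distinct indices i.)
Roots: {-7, -6, -4, 5}

Each tropical root is a break point of the lower envelope of the lines y = a_i + i · x (there are 5 lines, with slopes 0, 1, ..., 4). Only the lines that attain the minimum somewhere contribute to roots; other lines are dominated. Here the surviving (envelope) indices are i = 4, i = 3, i = 2, i = 1, i = 0.
Intersections between consecutive envelope lines give the roots: for adjacent envelope indices i < j the intersection is x = (a_i − a_j) / (j − i). Reading off the sorted break points: {-7, -6, -4, 5}.
Verification: at each break x_0, at least two indices attain the minimum of min_i(a_i + i · x_0).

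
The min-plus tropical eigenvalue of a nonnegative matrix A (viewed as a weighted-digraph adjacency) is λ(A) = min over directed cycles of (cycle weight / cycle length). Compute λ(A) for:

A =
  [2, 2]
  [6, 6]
λ(A) = 2

Enumerate directed cycles and compute their means (weight / length). Sample:
  cycle 0 → 0: weight = 2, length = 1, mean = 2/1 ≈ 2.000
  cycle 1 → 1: weight = 6, length = 1, mean = 6/1 ≈ 6.000
  cycle 0 → 1 → 0: weight = 8, length = 2, mean = 8/2 ≈ 4.000
  cycle 1 → 0 → 1: weight = 8, length = 2, mean = 8/2 ≈ 4.000
Minimum mean = 2.000, attained e.g. along the cycle 0 → 0 with weight 2 and length 1. So λ(A) = 2/1 = 2.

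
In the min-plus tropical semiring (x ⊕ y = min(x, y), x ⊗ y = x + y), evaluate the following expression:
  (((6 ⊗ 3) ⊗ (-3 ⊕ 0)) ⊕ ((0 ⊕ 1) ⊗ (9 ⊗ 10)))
(((6 ⊗ 3) ⊗ (-3 ⊕ 0)) ⊕ ((0 ⊕ 1) ⊗ (9 ⊗ 10))) = 6

Expand innermost to outermost. Recall ⊕ takes the minimum of its arguments and ⊗ takes their sum. Working out the expression (((6 ⊗ 3) ⊗ (-3 ⊕ 0)) ⊕ ((0 ⊕ 1) ⊗ (9 ⊗ 10))) gives 6.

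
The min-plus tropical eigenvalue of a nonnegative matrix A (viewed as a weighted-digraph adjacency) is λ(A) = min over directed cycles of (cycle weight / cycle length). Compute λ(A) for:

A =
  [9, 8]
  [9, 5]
λ(A) = 5

Enumerate directed cycles and compute their means (weight / length). Sample:
  cycle 0 → 0: weight = 9, length = 1, mean = 9/1 ≈ 9.000
  cycle 1 → 1: weight = 5, length = 1, mean = 5/1 ≈ 5.000
  cycle 0 → 1 → 0: weight = 17, length = 2, mean = 17/2 ≈ 8.500
  cycle 1 → 0 → 1: weight = 17, length = 2, mean = 17/2 ≈ 8.500
Minimum mean = 5.000, attained e.g. along the cycle 1 → 1 with weight 5 and length 1. So λ(A) = 5/1 = 5.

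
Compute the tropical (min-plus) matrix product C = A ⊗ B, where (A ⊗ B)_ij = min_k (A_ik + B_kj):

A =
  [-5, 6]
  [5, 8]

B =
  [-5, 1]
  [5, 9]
A ⊗ B =
  [-10, -4]
  [0, 6]

Apply the min-plus product entry-by-entry:
  C[0][0] = min over k of (A[0][0] + B[0][0] = -5 + -5 = -10, A[0][1] + B[1][0] = 6 + 5 = 11) = -10 (attained at k = 0)
  C[0][1] = min over k of (A[0][0] + B[0][1] = -5 + 1 = -4, A[0][1] + B[1][1] = 6 + 9 = 15) = -4 (attained at k = 0)
  C[1][0] = min over k of (A[1][0] + B[0][0] = 5 + -5 = 0, A[1][1] + B[1][0] = 8 + 5 = 13) = 0 (attained at k = 0)
  C[1][1] = min over k of (A[1][0] + B[0][1] = 5 + 1 = 6, A[1][1] + B[1][1] = 8 + 9 = 17) = 6 (attained at k = 0)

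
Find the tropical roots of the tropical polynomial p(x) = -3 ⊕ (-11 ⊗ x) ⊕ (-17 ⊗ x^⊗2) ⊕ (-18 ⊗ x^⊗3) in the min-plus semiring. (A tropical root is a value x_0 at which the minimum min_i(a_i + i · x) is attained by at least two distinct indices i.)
Roots: {1, 6, 8}

Each tropical root is a break point of the lower envelope of the lines y = a_i + i · x (there are 4 lines, with slopes 0, 1, ..., 3). Only the lines that attain the minimum somewhere contribute to roots; other lines are dominated. Here the surviving (envelope) indices are i = 3, i = 2, i = 1, i = 0.
Intersections between consecutive envelope lines give the roots: for adjacent envelope indices i < j the intersection is x = (a_i − a_j) / (j − i). Reading off the sorted break points: {1, 6, 8}.
Verification: at each break x_0, at least two indices attain the minimum of min_i(a_i + i · x_0).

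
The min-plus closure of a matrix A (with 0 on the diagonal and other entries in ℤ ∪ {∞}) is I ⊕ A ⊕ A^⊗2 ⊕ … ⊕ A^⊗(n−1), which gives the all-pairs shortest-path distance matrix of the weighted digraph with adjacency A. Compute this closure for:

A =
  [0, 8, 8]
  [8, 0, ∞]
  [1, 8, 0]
Closure =
  [0, 8, 8]
  [8, 0, 16]
  [1, 8, 0]

This is the Floyd-Warshall all-pairs shortest-path computation. For each intermediate vertex k = 0, 1, …, 2, update dist[i][j] ← min(dist[i][j], dist[i][k] + dist[k][j]). The final matrix gives, for each (i, j), the minimum total weight of any directed path from i to j (possibly empty when i = j).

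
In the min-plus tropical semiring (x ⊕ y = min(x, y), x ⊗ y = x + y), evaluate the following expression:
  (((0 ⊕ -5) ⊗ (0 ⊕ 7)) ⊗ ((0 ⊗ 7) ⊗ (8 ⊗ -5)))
(((0 ⊕ -5) ⊗ (0 ⊕ 7)) ⊗ ((0 ⊗ 7) ⊗ (8 ⊗ -5))) = 5

Expand innermost to outermost. Recall ⊕ takes the minimum of its arguments and ⊗ takes their sum. Working out the expression (((0 ⊕ -5) ⊗ (0 ⊕ 7)) ⊗ ((0 ⊗ 7) ⊗ (8 ⊗ -5))) gives 5.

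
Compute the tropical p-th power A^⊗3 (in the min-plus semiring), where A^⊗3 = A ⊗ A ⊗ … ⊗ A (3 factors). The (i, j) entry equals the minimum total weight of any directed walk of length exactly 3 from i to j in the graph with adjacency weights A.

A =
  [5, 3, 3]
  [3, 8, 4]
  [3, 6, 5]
A^⊗3 =
  [10, 9, 9]
  [9, 10, 10]
  [9, 11, 10]

Each entry (A^⊗3)_ij equals the minimum over all length-3 walks i = v_0 → v_1 → … → v_3 = j of Σ_t A[v_t][v_{t+1}]. For example, for (i, j) = (0, 2) we minimise over 9 possible intermediate vertex sequences; the minimum is 9, attained along the walk 0 → 1 → 0 → 2.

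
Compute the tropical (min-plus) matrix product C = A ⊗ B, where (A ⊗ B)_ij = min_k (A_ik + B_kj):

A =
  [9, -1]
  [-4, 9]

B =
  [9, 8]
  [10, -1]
A ⊗ B =
  [9, -2]
  [5, 4]

Apply the min-plus product entry-by-entry:
  C[0][0] = min over k of (A[0][0] + B[0][0] = 9 + 9 = 18, A[0][1] + B[1][0] = -1 + 10 = 9) = 9 (attained at k = 1)
  C[0][1] = min over k of (A[0][0] + B[0][1] = 9 + 8 = 17, A[0][1] + B[1][1] = -1 + -1 = -2) = -2 (attained at k = 1)
  C[1][0] = min over k of (A[1][0] + B[0][0] = -4 + 9 = 5, A[1][1] + B[1][0] = 9 + 10 = 19) = 5 (attained at k = 0)
  C[1][1] = min over k of (A[1][0] + B[0][1] = -4 + 8 = 4, A[1][1] + B[1][1] = 9 + -1 = 8) = 4 (attained at k = 0)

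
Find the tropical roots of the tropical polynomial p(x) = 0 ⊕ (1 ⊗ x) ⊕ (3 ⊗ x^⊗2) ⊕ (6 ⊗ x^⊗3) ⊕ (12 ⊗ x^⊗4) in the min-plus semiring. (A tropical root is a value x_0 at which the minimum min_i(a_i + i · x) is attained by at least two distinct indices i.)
Roots: {-6, -3, -2, -1}

Each tropical root is a break point of the lower envelope of the lines y = a_i + i · x (there are 5 lines, with slopes 0, 1, ..., 4). Only the lines that attain the minimum somewhere contribute to roots; other lines are dominated. Here the surviving (envelope) indices are i = 4, i = 3, i = 2, i = 1, i = 0.
Intersections between consecutive envelope lines give the roots: for adjacent envelope indices i < j the intersection is x = (a_i − a_j) / (j − i). Reading off the sorted break points: {-6, -3, -2, -1}.
Verification: at each break x_0, at least two indices attain the minimum of min_i(a_i + i · x_0).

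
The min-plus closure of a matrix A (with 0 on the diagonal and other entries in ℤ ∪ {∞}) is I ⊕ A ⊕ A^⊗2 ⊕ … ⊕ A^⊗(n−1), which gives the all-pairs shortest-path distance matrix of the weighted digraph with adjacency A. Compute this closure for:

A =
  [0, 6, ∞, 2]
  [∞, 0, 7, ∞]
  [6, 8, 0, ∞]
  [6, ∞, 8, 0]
Closure =
  [0, 6, 10, 2]
  [13, 0, 7, 15]
  [6, 8, 0, 8]
  [6, 12, 8, 0]

This is the Floyd-Warshall all-pairs shortest-path computation. For each intermediate vertex k = 0, 1, …, 3, update dist[i][j] ← min(dist[i][j], dist[i][k] + dist[k][j]). The final matrix gives, for each (i, j), the minimum total weight of any directed path from i to j (possibly empty when i = j).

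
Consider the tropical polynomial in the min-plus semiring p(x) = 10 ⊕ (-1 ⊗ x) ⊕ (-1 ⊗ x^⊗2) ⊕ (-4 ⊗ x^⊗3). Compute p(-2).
p(-2) = -10

A tropical monomial a ⊗ x^⊗i evaluates to a + i · x. Evaluating each term at x = -2:
  Term 0 contributes 10 + 0 · -2 = 10
  Term 1 contributes -1 + 1 · -2 = -3
  Term 2 contributes -1 + 2 · -2 = -5
  Term 3 contributes -4 + 3 · -2 = -10
p(-2) = ⊕ of these = min[10, -3, -5, -10] = -10.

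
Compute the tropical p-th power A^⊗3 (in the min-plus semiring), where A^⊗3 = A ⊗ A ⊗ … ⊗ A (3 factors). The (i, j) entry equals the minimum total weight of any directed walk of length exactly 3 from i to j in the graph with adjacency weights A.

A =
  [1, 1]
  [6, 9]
A^⊗3 =
  [3, 3]
  [8, 8]

Each entry (A^⊗3)_ij equals the minimum over all length-3 walks i = v_0 → v_1 → … → v_3 = j of Σ_t A[v_t][v_{t+1}]. For example, for (i, j) = (0, 1) we minimise over 4 possible intermediate vertex sequences; the minimum is 3, attained along the walk 0 → 0 → 0 → 1.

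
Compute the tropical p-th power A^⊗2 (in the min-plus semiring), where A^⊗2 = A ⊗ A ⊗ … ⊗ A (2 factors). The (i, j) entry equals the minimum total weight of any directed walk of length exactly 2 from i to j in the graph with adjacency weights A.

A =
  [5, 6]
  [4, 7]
A^⊗2 =
  [10, 11]
  [9, 10]

Each entry (A^⊗2)_ij equals the minimum over all length-2 walks i = v_0 → v_1 → … → v_2 = j of Σ_t A[v_t][v_{t+1}]. For example, for (i, j) = (0, 1) we minimise over 2 possible intermediate vertex sequences; the minimum is 11, attained along the walk 0 → 0 → 1.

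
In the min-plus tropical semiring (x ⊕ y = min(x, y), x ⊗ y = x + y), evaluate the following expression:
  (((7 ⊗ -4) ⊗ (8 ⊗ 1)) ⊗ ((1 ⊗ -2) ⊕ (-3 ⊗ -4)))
(((7 ⊗ -4) ⊗ (8 ⊗ 1)) ⊗ ((1 ⊗ -2) ⊕ (-3 ⊗ -4))) = 5

Expand innermost to outermost. Recall ⊕ takes the minimum of its arguments and ⊗ takes their sum. Working out the expression (((7 ⊗ -4) ⊗ (8 ⊗ 1)) ⊗ ((1 ⊗ -2) ⊕ (-3 ⊗ -4))) gives 5.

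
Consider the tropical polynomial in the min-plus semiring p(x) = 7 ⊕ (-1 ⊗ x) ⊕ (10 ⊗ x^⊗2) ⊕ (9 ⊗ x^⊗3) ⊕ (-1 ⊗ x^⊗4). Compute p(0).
p(0) = -1

A tropical monomial a ⊗ x^⊗i evaluates to a + i · x. Evaluating each term at x = 0:
  Term 0 contributes 7 + 0 · 0 = 7
  Term 1 contributes -1 + 1 · 0 = -1
  Term 2 contributes 10 + 2 · 0 = 10
  Term 3 contributes 9 + 3 · 0 = 9
  Term 4 contributes -1 + 4 · 0 = -1
p(0) = ⊕ of these = min[7, -1, 10, 9, -1] = -1.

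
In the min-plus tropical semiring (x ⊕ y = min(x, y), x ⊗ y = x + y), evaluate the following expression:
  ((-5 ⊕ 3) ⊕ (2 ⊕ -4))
((-5 ⊕ 3) ⊕ (2 ⊕ -4)) = -5

Expand innermost to outermost. Recall ⊕ takes the minimum of its arguments and ⊗ takes their sum. Working out the expression ((-5 ⊕ 3) ⊕ (2 ⊕ -4)) gives -5.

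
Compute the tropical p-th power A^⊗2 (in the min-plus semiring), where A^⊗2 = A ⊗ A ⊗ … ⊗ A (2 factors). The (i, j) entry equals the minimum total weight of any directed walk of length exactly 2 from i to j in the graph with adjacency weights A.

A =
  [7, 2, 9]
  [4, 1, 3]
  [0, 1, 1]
A^⊗2 =
  [6, 3, 5]
  [3, 2, 4]
  [1, 2, 2]

Each entry (A^⊗2)_ij equals the minimum over all length-2 walks i = v_0 → v_1 → … → v_2 = j of Σ_t A[v_t][v_{t+1}]. For example, for (i, j) = (0, 2) we minimise over 3 possible intermediate vertex sequences; the minimum is 5, attained along the walk 0 → 1 → 2.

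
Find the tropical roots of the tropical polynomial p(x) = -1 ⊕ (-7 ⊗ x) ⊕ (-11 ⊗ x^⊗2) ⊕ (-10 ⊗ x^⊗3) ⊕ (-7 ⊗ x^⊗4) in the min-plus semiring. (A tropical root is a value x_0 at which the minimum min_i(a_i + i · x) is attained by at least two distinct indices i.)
Roots: {-3, -1, 4, 6}

Each tropical root is a break point of the lower envelope of the lines y = a_i + i · x (there are 5 lines, with slopes 0, 1, ..., 4). Only the lines that attain the minimum somewhere contribute to roots; other lines are dominated. Here the surviving (envelope) indices are i = 4, i = 3, i = 2, i = 1, i = 0.
Intersections between consecutive envelope lines give the roots: for adjacent envelope indices i < j the intersection is x = (a_i − a_j) / (j − i). Reading off the sorted break points: {-3, -1, 4, 6}.
Verification: at each break x_0, at least two indices attain the minimum of min_i(a_i + i · x_0).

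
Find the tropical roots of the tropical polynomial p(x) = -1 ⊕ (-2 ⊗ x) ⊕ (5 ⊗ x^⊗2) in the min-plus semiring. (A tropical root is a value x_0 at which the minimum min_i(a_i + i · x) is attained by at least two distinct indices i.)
Roots: {-7, 1}

Each tropical root is a break point of the lower envelope of the lines y = a_i + i · x (there are 3 lines, with slopes 0, 1, ..., 2). Only the lines that attain the minimum somewhere contribute to roots; other lines are dominated. Here the surviving (envelope) indices are i = 2, i = 1, i = 0.
Intersections between consecutive envelope lines give the roots: for adjacent envelope indices i < j the intersection is x = (a_i − a_j) / (j − i). Reading off the sorted break points: {-7, 1}.
Verification: at each break x_0, at least two indices attain the minimum of min_i(a_i + i · x_0).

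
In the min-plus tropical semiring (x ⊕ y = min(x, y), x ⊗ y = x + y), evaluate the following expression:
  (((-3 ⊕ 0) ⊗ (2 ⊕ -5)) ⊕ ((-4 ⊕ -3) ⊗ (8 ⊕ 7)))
(((-3 ⊕ 0) ⊗ (2 ⊕ -5)) ⊕ ((-4 ⊕ -3) ⊗ (8 ⊕ 7))) = -8

Expand innermost to outermost. Recall ⊕ takes the minimum of its arguments and ⊗ takes their sum. Working out the expression (((-3 ⊕ 0) ⊗ (2 ⊕ -5)) ⊕ ((-4 ⊕ -3) ⊗ (8 ⊕ 7))) gives -8.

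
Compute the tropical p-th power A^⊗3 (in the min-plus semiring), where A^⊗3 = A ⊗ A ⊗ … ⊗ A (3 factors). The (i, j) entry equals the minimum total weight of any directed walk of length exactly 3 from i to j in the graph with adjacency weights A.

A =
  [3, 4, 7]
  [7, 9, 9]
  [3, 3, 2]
A^⊗3 =
  [9, 10, 11]
  [13, 14, 13]
  [7, 7, 6]

Each entry (A^⊗3)_ij equals the minimum over all length-3 walks i = v_0 → v_1 → … → v_3 = j of Σ_t A[v_t][v_{t+1}]. For example, for (i, j) = (0, 2) we minimise over 9 possible intermediate vertex sequences; the minimum is 11, attained along the walk 0 → 2 → 2 → 2.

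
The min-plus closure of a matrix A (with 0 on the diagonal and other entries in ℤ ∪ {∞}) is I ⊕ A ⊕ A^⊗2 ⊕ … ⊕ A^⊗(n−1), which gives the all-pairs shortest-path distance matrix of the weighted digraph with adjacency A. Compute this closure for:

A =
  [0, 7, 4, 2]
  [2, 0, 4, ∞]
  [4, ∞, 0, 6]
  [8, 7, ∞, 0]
Closure =
  [0, 7, 4, 2]
  [2, 0, 4, 4]
  [4, 11, 0, 6]
  [8, 7, 11, 0]

This is the Floyd-Warshall all-pairs shortest-path computation. For each intermediate vertex k = 0, 1, …, 3, update dist[i][j] ← min(dist[i][j], dist[i][k] + dist[k][j]). The final matrix gives, for each (i, j), the minimum total weight of any directed path from i to j (possibly empty when i = j).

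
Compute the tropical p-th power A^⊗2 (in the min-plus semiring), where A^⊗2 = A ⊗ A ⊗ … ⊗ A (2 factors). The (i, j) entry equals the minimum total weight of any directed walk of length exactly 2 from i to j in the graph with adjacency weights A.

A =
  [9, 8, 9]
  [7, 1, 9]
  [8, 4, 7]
A^⊗2 =
  [15, 9, 16]
  [8, 2, 10]
  [11, 5, 13]

Each entry (A^⊗2)_ij equals the minimum over all length-2 walks i = v_0 → v_1 → … → v_2 = j of Σ_t A[v_t][v_{t+1}]. For example, for (i, j) = (0, 2) we minimise over 3 possible intermediate vertex sequences; the minimum is 16, attained along the walk 0 → 2 → 2.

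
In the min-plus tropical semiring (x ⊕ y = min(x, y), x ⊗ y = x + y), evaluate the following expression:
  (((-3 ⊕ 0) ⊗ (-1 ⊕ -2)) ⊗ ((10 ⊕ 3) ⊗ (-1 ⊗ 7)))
(((-3 ⊕ 0) ⊗ (-1 ⊕ -2)) ⊗ ((10 ⊕ 3) ⊗ (-1 ⊗ 7))) = 4

Expand innermost to outermost. Recall ⊕ takes the minimum of its arguments and ⊗ takes their sum. Working out the expression (((-3 ⊕ 0) ⊗ (-1 ⊕ -2)) ⊗ ((10 ⊕ 3) ⊗ (-1 ⊗ 7))) gives 4.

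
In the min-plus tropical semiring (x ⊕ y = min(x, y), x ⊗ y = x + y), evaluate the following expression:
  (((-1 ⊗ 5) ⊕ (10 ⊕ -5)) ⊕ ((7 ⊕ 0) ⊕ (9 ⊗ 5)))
(((-1 ⊗ 5) ⊕ (10 ⊕ -5)) ⊕ ((7 ⊕ 0) ⊕ (9 ⊗ 5))) = -5

Expand innermost to outermost. Recall ⊕ takes the minimum of its arguments and ⊗ takes their sum. Working out the expression (((-1 ⊗ 5) ⊕ (10 ⊕ -5)) ⊕ ((7 ⊕ 0) ⊕ (9 ⊗ 5))) gives -5.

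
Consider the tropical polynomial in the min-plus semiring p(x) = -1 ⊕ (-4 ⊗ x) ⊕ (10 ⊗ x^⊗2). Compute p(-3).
p(-3) = -7

A tropical monomial a ⊗ x^⊗i evaluates to a + i · x. Evaluating each term at x = -3:
  Term 0 contributes -1 + 0 · -3 = -1
  Term 1 contributes -4 + 1 · -3 = -7
  Term 2 contributes 10 + 2 · -3 = 4
p(-3) = ⊕ of these = min[-1, -7, 4] = -7.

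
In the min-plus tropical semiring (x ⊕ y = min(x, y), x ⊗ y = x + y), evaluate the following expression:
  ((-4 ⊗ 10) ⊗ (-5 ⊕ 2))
((-4 ⊗ 10) ⊗ (-5 ⊕ 2)) = 1

Expand innermost to outermost. Recall ⊕ takes the minimum of its arguments and ⊗ takes their sum. Working out the expression ((-4 ⊗ 10) ⊗ (-5 ⊕ 2)) gives 1.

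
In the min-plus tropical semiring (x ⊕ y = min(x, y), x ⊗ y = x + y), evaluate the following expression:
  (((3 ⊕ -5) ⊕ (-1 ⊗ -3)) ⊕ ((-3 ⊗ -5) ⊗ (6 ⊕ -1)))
(((3 ⊕ -5) ⊕ (-1 ⊗ -3)) ⊕ ((-3 ⊗ -5) ⊗ (6 ⊕ -1))) = -9

Expand innermost to outermost. Recall ⊕ takes the minimum of its arguments and ⊗ takes their sum. Working out the expression (((3 ⊕ -5) ⊕ (-1 ⊗ -3)) ⊕ ((-3 ⊗ -5) ⊗ (6 ⊕ -1))) gives -9.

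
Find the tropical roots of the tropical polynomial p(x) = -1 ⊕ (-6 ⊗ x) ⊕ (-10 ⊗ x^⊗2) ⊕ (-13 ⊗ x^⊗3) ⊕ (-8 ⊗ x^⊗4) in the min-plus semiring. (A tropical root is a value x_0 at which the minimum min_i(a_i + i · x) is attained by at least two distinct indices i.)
Roots: {-5, 3, 4, 5}

Each tropical root is a break point of the lower envelope of the lines y = a_i + i · x (there are 5 lines, with slopes 0, 1, ..., 4). Only the lines that attain the minimum somewhere contribute to roots; other lines are dominated. Here the surviving (envelope) indices are i = 4, i = 3, i = 2, i = 1, i = 0.
Intersections between consecutive envelope lines give the roots: for adjacent envelope indices i < j the intersection is x = (a_i − a_j) / (j − i). Reading off the sorted break points: {-5, 3, 4, 5}.
Verification: at each break x_0, at least two indices attain the minimum of min_i(a_i + i · x_0).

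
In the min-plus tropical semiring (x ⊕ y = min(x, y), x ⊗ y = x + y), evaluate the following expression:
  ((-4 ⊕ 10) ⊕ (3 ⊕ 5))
((-4 ⊕ 10) ⊕ (3 ⊕ 5)) = -4

Expand innermost to outermost. Recall ⊕ takes the minimum of its arguments and ⊗ takes their sum. Working out the expression ((-4 ⊕ 10) ⊕ (3 ⊕ 5)) gives -4.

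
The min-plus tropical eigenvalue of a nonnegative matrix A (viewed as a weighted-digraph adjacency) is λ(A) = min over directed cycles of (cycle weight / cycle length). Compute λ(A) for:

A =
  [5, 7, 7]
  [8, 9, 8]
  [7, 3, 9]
λ(A) = 5

Enumerate directed cycles and compute their means (weight / length). Sample:
  cycle 0 → 0: weight = 5, length = 1, mean = 5/1 ≈ 5.000
  cycle 1 → 1: weight = 9, length = 1, mean = 9/1 ≈ 9.000
  cycle 2 → 2: weight = 9, length = 1, mean = 9/1 ≈ 9.000
  cycle 0 → 1 → 0: weight = 15, length = 2, mean = 15/2 ≈ 7.500
  cycle 0 → 2 → 0: weight = 14, length = 2, mean = 14/2 ≈ 7.000
  cycle 1 → 0 → 1: weight = 15, length = 2, mean = 15/2 ≈ 7.500
Minimum mean = 5.000, attained e.g. along the cycle 0 → 0 with weight 5 and length 1. So λ(A) = 5/1 = 5.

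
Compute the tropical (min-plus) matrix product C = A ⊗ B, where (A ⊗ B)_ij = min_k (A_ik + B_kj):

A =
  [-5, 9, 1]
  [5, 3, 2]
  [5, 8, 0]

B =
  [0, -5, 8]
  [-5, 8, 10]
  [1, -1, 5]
A ⊗ B =
  [-5, -10, 3]
  [-2, 0, 7]
  [1, -1, 5]

Apply the min-plus product entry-by-entry:
  C[0][0] = min over k of (A[0][0] + B[0][0] = -5 + 0 = -5, A[0][1] + B[1][0] = 9 + -5 = 4, A[0][2] + B[2][0] = 1 + 1 = 2) = -5 (attained at k = 0)
  C[0][1] = min over k of (A[0][0] + B[0][1] = -5 + -5 = -10, A[0][1] + B[1][1] = 9 + 8 = 17, A[0][2] + B[2][1] = 1 + -1 = 0) = -10 (attained at k = 0)
  C[0][2] = min over k of (A[0][0] + B[0][2] = -5 + 8 = 3, A[0][1] + B[1][2] = 9 + 10 = 19, A[0][2] + B[2][2] = 1 + 5 = 6) = 3 (attained at k = 0)
  C[1][0] = min over k of (A[1][0] + B[0][0] = 5 + 0 = 5, A[1][1] + B[1][0] = 3 + -5 = -2, A[1][2] + B[2][0] = 2 + 1 = 3) = -2 (attained at k = 1)
  C[1][1] = min over k of (A[1][0] + B[0][1] = 5 + -5 = 0, A[1][1] + B[1][1] = 3 + 8 = 11, A[1][2] + B[2][1] = 2 + -1 = 1) = 0 (attained at k = 0)
  C[1][2] = min over k of (A[1][0] + B[0][2] = 5 + 8 = 13, A[1][1] + B[1][2] = 3 + 10 = 13, A[1][2] + B[2][2] = 2 + 5 = 7) = 7 (attained at k = 2)
  C[2][0] = min over k of (A[2][0] + B[0][0] = 5 + 0 = 5, A[2][1] + B[1][0] = 8 + -5 = 3, A[2][2] + B[2][0] = 0 + 1 = 1) = 1 (attained at k = 2)
  C[2][1] = min over k of (A[2][0] + B[0][1] = 5 + -5 = 0, A[2][1] + B[1][1] = 8 + 8 = 16, A[2][2] + B[2][1] = 0 + -1 = -1) = -1 (attained at k = 2)
  C[2][2] = min over k of (A[2][0] + B[0][2] = 5 + 8 = 13, A[2][1] + B[1][2] = 8 + 10 = 18, A[2][2] + B[2][2] = 0 + 5 = 5) = 5 (attained at k = 2)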